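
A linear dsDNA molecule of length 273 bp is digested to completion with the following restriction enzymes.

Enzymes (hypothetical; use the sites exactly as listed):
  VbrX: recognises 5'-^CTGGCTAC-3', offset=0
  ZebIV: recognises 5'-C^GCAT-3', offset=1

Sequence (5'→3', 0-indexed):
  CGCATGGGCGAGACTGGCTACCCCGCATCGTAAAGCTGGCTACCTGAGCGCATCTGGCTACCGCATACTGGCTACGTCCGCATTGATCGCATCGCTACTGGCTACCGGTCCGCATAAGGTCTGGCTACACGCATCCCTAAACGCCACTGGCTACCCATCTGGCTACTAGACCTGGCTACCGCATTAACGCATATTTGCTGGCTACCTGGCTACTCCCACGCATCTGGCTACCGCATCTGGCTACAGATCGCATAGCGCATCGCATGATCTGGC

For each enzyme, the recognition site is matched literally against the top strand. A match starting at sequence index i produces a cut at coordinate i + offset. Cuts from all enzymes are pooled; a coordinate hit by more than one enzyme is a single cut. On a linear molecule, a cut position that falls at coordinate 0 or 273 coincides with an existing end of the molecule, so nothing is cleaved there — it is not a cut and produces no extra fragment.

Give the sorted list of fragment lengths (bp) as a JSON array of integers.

[1,4,4,4,5,5,7,8,8,9,9,9,9,9,9,9,10,11,11,12,12,12,12,13,13,14,14,14,16]

Per-enzyme occurrences:
  VbrX (CTGGCTAC, off=0): starts [13, 35, 53, 67, 97, 120, 146, 158, 171, 197, 205, 223, 236] → cuts [13, 35, 53, 67, 97, 120, 146, 158, 171, 197, 205, 223, 236]
  ZebIV (CGCAT, off=1): starts [0, 23, 48, 61, 78, 87, 110, 129, 179, 187, 218, 231, 248, 255, 260] → cuts [1, 24, 49, 62, 79, 88, 111, 130, 180, 188, 219, 232, 249, 256, 261]

All cut coordinates (distinct, sorted): [1, 13, 24, 35, 49, 53, 62, 67, 79, 88, 97, 111, 120, 130, 146, 158, 171, 180, 188, 197, 205, 219, 223, 232, 236, 249, 256, 261]

Fragment lengths:
  [0,1): 1 bp
  [1,13): 12 bp
  [13,24): 11 bp
  [24,35): 11 bp
  [35,49): 14 bp
  [49,53): 4 bp
  [53,62): 9 bp
  [62,67): 5 bp
  [67,79): 12 bp
  [79,88): 9 bp
  [88,97): 9 bp
  [97,111): 14 bp
  [111,120): 9 bp
  [120,130): 10 bp
  [130,146): 16 bp
  [146,158): 12 bp
  [158,171): 13 bp
  [171,180): 9 bp
  [180,188): 8 bp
  [188,197): 9 bp
  [197,205): 8 bp
  [205,219): 14 bp
  [219,223): 4 bp
  [223,232): 9 bp
  [232,236): 4 bp
  [236,249): 13 bp
  [249,256): 7 bp
  [256,261): 5 bp
  [261,273): 12 bp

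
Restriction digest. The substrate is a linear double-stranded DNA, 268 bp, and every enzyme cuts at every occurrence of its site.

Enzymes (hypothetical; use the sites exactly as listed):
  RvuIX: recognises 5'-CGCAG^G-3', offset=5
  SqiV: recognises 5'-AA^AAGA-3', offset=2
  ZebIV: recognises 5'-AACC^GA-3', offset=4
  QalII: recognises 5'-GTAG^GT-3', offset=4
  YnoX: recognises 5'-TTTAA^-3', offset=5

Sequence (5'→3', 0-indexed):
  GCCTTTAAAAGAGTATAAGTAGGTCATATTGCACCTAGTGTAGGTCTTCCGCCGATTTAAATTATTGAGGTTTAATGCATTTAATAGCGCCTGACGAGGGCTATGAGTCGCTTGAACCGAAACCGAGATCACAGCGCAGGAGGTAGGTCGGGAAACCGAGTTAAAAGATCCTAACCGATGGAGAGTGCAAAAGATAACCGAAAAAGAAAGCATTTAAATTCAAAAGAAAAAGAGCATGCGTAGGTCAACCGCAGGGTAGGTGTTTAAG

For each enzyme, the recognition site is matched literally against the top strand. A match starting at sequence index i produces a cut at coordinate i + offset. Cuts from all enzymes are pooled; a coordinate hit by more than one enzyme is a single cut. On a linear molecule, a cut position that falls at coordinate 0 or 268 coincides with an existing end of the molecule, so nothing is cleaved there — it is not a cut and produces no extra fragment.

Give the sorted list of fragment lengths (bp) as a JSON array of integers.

Per-enzyme occurrences:
  RvuIX CGCAGG/5: at [134, 249] ⇒ [139, 254]
  SqiV AAAAGA/2: at [6, 162, 188, 201, 221, 227] ⇒ [8, 164, 190, 203, 223, 229]
  ZebIV AACCGA/4: at [114, 120, 153, 172, 195] ⇒ [118, 124, 157, 176, 199]
  QalII GTAGGT/4: at [18, 39, 142, 239, 255] ⇒ [22, 43, 146, 243, 259]
  YnoX TTTAA/5: at [3, 55, 70, 79, 212, 262] ⇒ [8, 60, 75, 84, 217, 267]

Pooled cuts: [8, 22, 43, 60, 75, 84, 118, 124, 139, 146, 157, 164, 176, 190, 199, 203, 217, 223, 229, 243, 254, 259, 267]

Fragment lengths:
  [0,8): 8 bp
  [8,22): 14 bp
  [22,43): 21 bp
  [43,60): 17 bp
  [60,75): 15 bp
  [75,84): 9 bp
  [84,118): 34 bp
  [118,124): 6 bp
  [124,139): 15 bp
  [139,146): 7 bp
  [146,157): 11 bp
  [157,164): 7 bp
  [164,176): 12 bp
  [176,190): 14 bp
  [190,199): 9 bp
  [199,203): 4 bp
  [203,217): 14 bp
  [217,223): 6 bp
  [223,229): 6 bp
  [229,243): 14 bp
  [243,254): 11 bp
  [254,259): 5 bp
  [259,267): 8 bp
  [267,268): 1 bp

[1,4,5,6,6,6,7,7,8,8,9,9,11,11,12,14,14,14,14,15,15,17,21,34]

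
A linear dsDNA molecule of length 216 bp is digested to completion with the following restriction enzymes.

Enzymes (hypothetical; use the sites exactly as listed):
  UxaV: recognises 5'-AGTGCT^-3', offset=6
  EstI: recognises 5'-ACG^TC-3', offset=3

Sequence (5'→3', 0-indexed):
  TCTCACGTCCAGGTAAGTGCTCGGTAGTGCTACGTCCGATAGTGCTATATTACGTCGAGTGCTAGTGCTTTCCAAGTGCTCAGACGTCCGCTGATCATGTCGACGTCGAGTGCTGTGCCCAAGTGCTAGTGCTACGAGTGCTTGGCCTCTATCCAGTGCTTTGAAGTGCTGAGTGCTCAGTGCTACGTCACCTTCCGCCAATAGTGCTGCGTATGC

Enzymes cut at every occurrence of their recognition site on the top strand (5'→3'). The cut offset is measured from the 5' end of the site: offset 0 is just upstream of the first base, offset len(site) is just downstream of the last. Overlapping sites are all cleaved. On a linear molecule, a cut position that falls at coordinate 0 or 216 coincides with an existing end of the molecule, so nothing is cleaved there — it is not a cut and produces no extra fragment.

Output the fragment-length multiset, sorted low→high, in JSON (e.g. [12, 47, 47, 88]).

Site scan:
  UxaV (AGTGCT, off=6): starts [15, 25, 40, 57, 63, 74, 108, 121, 127, 136, 154, 164, 171, 178, 202] → cuts [21, 31, 46, 63, 69, 80, 114, 127, 133, 142, 160, 170, 177, 184, 208]
  EstI (ACGTC, off=3): starts [4, 31, 51, 83, 102, 184] → cuts [7, 34, 54, 86, 105, 187]

All cut coordinates (distinct, sorted): [7, 21, 31, 34, 46, 54, 63, 69, 80, 86, 105, 114, 127, 133, 142, 160, 170, 177, 184, 187, 208]

Fragments:
  [0,7): 7 bp
  [7,21): 14 bp
  [21,31): 10 bp
  [31,34): 3 bp
  [34,46): 12 bp
  [46,54): 8 bp
  [54,63): 9 bp
  [63,69): 6 bp
  [69,80): 11 bp
  [80,86): 6 bp
  [86,105): 19 bp
  [105,114): 9 bp
  [114,127): 13 bp
  [127,133): 6 bp
  [133,142): 9 bp
  [142,160): 18 bp
  [160,170): 10 bp
  [170,177): 7 bp
  [177,184): 7 bp
  [184,187): 3 bp
  [187,208): 21 bp
  [208,216): 8 bp

[3,3,6,6,6,7,7,7,8,8,9,9,9,10,10,11,12,13,14,18,19,21]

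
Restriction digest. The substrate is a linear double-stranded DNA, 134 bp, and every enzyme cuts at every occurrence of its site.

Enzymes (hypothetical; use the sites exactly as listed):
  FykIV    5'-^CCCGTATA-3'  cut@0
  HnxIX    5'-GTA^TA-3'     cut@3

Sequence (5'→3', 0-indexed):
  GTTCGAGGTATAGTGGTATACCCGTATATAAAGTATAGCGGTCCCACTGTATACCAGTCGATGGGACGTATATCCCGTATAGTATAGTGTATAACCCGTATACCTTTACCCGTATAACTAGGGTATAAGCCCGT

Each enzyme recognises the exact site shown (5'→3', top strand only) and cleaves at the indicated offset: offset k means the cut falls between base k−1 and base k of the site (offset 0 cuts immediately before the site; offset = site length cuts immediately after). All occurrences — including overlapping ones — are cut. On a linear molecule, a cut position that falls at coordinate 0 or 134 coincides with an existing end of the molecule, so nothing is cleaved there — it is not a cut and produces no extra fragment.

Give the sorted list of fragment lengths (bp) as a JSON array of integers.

[2,3,3,5,6,6,6,6,7,8,8,9,9,10,11,16,19]

Site scan:
  FykIV CCCGTATA/0: at [20, 73, 94, 108] ⇒ [20, 73, 94, 108]
  HnxIX GTATA/3: at [7, 15, 23, 32, 48, 67, 76, 81, 88, 97, 111, 122] ⇒ [10, 18, 26, 35, 51, 70, 79, 84, 91, 100, 114, 125]

All cut coordinates (distinct, sorted): [10, 18, 20, 26, 35, 51, 70, 73, 79, 84, 91, 94, 100, 108, 114, 125]

Fragments:
  [0,10): 10 bp
  [10,18): 8 bp
  [18,20): 2 bp
  [20,26): 6 bp
  [26,35): 9 bp
  [35,51): 16 bp
  [51,70): 19 bp
  [70,73): 3 bp
  [73,79): 6 bp
  [79,84): 5 bp
  [84,91): 7 bp
  [91,94): 3 bp
  [94,100): 6 bp
  [100,108): 8 bp
  [108,114): 6 bp
  [114,125): 11 bp
  [125,134): 9 bp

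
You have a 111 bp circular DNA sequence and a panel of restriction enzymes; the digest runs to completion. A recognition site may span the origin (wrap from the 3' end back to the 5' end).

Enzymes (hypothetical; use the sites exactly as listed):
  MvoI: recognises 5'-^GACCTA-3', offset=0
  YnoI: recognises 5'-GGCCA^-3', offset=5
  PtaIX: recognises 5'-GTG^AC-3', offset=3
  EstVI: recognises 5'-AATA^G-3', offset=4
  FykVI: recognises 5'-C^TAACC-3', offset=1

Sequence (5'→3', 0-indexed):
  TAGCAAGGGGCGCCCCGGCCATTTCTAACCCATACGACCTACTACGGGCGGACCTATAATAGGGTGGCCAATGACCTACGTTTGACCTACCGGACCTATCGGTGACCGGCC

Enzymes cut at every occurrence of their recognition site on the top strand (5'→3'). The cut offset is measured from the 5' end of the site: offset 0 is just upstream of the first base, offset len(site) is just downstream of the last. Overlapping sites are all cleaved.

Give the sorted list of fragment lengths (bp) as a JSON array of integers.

[2,4,9,9,10,11,11,12,15,28]

Per-enzyme occurrences:
  MvoI GACCTA/0: at [35, 50, 72, 83, 92] ⇒ [35, 50, 72, 83, 92]
  YnoI GGCCA/5: at [16, 65] ⇒ [21, 70]
  PtaIX GTGAC/3: at [101] ⇒ [104]
  EstVI AATAG/4: at [57] ⇒ [61]
  FykVI CTAACC/1: at [24] ⇒ [25]

Pooled cuts: [21, 25, 35, 50, 61, 70, 72, 83, 92, 104]

Fragment lengths:
  21→25: 4 bp
  25→35: 10 bp
  35→50: 15 bp
  50→61: 11 bp
  61→70: 9 bp
  70→72: 2 bp
  72→83: 11 bp
  83→92: 9 bp
  92→104: 12 bp
  104→21 (wrap): 111-104+21 = 28 bp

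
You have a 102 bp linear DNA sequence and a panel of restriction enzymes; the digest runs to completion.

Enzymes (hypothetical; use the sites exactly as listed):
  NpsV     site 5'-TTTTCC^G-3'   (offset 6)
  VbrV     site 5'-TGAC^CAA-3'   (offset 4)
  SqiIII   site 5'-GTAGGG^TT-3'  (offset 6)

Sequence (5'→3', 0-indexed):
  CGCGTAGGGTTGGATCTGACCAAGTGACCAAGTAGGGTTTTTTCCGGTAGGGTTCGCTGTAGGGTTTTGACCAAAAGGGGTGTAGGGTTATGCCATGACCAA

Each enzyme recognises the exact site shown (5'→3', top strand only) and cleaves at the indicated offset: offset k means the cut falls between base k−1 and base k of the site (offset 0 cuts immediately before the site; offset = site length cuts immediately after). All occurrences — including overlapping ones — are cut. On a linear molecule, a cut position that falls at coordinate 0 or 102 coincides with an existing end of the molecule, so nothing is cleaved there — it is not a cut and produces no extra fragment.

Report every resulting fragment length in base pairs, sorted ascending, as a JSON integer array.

Site scan:
  NpsV (TTTTCCG, off=6): starts [39] → cuts [45]
  VbrV (TGACCAA, off=4): starts [16, 24, 67, 95] → cuts [20, 28, 71, 99]
  SqiIII (GTAGGGTT, off=6): starts [3, 31, 46, 58, 81] → cuts [9, 37, 52, 64, 87]

Pooled cuts: [9, 20, 28, 37, 45, 52, 64, 71, 87, 99]

Fragments:
  [0,9): 9 bp
  [9,20): 11 bp
  [20,28): 8 bp
  [28,37): 9 bp
  [37,45): 8 bp
  [45,52): 7 bp
  [52,64): 12 bp
  [64,71): 7 bp
  [71,87): 16 bp
  [87,99): 12 bp
  [99,102): 3 bp

[3,7,7,8,8,9,9,11,12,12,16]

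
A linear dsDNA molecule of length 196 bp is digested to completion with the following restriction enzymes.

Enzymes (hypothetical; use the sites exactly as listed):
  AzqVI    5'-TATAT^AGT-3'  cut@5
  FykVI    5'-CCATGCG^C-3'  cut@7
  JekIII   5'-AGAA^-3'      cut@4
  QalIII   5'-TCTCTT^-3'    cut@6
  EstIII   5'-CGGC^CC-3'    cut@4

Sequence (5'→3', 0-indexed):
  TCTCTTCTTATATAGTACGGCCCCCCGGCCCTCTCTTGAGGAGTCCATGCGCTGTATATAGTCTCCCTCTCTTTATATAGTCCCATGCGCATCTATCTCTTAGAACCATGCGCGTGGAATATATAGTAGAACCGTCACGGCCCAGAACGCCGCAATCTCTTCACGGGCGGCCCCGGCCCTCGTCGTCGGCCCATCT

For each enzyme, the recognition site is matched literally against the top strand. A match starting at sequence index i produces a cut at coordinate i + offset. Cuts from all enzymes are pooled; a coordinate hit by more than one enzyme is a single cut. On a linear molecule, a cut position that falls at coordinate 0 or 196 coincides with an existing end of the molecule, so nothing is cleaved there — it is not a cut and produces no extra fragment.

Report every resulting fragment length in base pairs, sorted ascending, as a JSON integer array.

[4,5,6,6,6,6,7,7,7,8,8,8,8,10,10,11,12,12,13,14,14,14]

Site scan:
  AzqVI (TATATAGT, off=5): starts [8, 54, 73, 119] → cuts [13, 59, 78, 124]
  FykVI (CCATGCGC, off=7): starts [44, 82, 105] → cuts [51, 89, 112]
  JekIII (AGAA, off=4): starts [101, 127, 143] → cuts [105, 131, 147]
  QalIII (TCTCTT, off=6): starts [0, 31, 67, 95, 155] → cuts [6, 37, 73, 101, 161]
  EstIII (CGGCCC, off=4): starts [17, 25, 137, 167, 173, 186] → cuts [21, 29, 141, 171, 177, 190]

All cut coordinates (distinct, sorted): [6, 13, 21, 29, 37, 51, 59, 73, 78, 89, 101, 105, 112, 124, 131, 141, 147, 161, 171, 177, 190]

Fragments:
  [0,6): 6 bp
  [6,13): 7 bp
  [13,21): 8 bp
  [21,29): 8 bp
  [29,37): 8 bp
  [37,51): 14 bp
  [51,59): 8 bp
  [59,73): 14 bp
  [73,78): 5 bp
  [78,89): 11 bp
  [89,101): 12 bp
  [101,105): 4 bp
  [105,112): 7 bp
  [112,124): 12 bp
  [124,131): 7 bp
  [131,141): 10 bp
  [141,147): 6 bp
  [147,161): 14 bp
  [161,171): 10 bp
  [171,177): 6 bp
  [177,190): 13 bp
  [190,196): 6 bp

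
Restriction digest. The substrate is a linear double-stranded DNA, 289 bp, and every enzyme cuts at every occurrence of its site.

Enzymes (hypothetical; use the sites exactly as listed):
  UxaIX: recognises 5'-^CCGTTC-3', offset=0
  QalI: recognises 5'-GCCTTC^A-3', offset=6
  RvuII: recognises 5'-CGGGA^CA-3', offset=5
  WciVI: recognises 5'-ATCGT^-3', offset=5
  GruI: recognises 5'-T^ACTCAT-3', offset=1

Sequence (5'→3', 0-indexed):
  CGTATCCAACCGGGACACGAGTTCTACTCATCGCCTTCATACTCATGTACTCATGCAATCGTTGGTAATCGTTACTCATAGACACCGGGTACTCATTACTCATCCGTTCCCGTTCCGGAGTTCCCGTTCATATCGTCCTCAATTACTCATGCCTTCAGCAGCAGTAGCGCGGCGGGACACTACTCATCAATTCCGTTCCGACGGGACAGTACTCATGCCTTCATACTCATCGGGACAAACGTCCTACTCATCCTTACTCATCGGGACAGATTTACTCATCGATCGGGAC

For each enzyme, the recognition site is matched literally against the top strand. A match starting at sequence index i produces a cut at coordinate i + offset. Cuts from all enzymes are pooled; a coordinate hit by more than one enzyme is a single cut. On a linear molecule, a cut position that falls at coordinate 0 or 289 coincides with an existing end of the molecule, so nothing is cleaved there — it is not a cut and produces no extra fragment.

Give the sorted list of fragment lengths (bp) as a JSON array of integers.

[1,2,2,4,4,6,6,7,7,8,8,10,10,10,10,11,11,11,12,12,13,13,14,14,14,15,16,17,21]

Per-enzyme occurrences:
  UxaIX CCGTTC/0: at [103, 109, 123, 192] ⇒ [103, 109, 123, 192]
  QalI GCCTTCA/6: at [32, 150, 216] ⇒ [38, 156, 222]
  RvuII CGGGACA/5: at [10, 172, 201, 230, 261] ⇒ [15, 177, 206, 235, 266]
  WciVI ATCGT/5: at [57, 67, 131] ⇒ [62, 72, 136]
  GruI TACTCAT/1: at [24, 39, 47, 72, 89, 96, 143, 180, 209, 223, 244, 254, 272] ⇒ [25, 40, 48, 73, 90, 97, 144, 181, 210, 224, 245, 255, 273]

All cut coordinates (distinct, sorted): [15, 25, 38, 40, 48, 62, 72, 73, 90, 97, 103, 109, 123, 136, 144, 156, 177, 181, 192, 206, 210, 222, 224, 235, 245, 255, 266, 273]

Fragment lengths:
  [0,15): 15 bp
  [15,25): 10 bp
  [25,38): 13 bp
  [38,40): 2 bp
  [40,48): 8 bp
  [48,62): 14 bp
  [62,72): 10 bp
  [72,73): 1 bp
  [73,90): 17 bp
  [90,97): 7 bp
  [97,103): 6 bp
  [103,109): 6 bp
  [109,123): 14 bp
  [123,136): 13 bp
  [136,144): 8 bp
  [144,156): 12 bp
  [156,177): 21 bp
  [177,181): 4 bp
  [181,192): 11 bp
  [192,206): 14 bp
  [206,210): 4 bp
  [210,222): 12 bp
  [222,224): 2 bp
  [224,235): 11 bp
  [235,245): 10 bp
  [245,255): 10 bp
  [255,266): 11 bp
  [266,273): 7 bp
  [273,289): 16 bp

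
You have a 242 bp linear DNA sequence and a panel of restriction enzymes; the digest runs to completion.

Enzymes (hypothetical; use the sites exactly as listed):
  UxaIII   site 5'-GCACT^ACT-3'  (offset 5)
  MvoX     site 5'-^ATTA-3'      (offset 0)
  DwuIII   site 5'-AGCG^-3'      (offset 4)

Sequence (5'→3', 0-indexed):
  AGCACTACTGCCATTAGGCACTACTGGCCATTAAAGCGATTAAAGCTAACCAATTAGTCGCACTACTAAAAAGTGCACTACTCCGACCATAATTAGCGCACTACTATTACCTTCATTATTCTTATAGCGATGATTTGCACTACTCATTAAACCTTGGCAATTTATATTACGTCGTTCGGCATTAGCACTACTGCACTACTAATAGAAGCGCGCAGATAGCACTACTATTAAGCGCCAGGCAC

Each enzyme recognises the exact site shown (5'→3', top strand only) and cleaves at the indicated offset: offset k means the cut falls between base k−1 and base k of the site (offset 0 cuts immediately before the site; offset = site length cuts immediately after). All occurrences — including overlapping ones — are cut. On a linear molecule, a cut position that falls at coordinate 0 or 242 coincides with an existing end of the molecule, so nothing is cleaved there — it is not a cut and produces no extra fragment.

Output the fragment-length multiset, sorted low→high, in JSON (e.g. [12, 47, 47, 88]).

[3,3,4,4,6,6,7,7,8,8,8,9,9,9,10,12,12,12,13,13,14,15,15,15,20]

Site scan:
  UxaIII (GCACTACT, off=5): starts [1, 17, 59, 74, 97, 136, 184, 192, 218] → cuts [6, 22, 64, 79, 102, 141, 189, 197, 223]
  MvoX (ATTA, off=0): starts [12, 29, 38, 52, 91, 105, 114, 145, 165, 180, 226] → cuts [12, 29, 38, 52, 91, 105, 114, 145, 165, 180, 226]
  DwuIII (AGCG, off=4): starts [34, 94, 125, 206, 230] → cuts [38, 98, 129, 210, 234]

All cut coordinates (distinct, sorted): [6, 12, 22, 29, 38, 52, 64, 79, 91, 98, 102, 105, 114, 129, 141, 145, 165, 180, 189, 197, 210, 223, 226, 234]

Fragments:
  [0,6): 6 bp
  [6,12): 6 bp
  [12,22): 10 bp
  [22,29): 7 bp
  [29,38): 9 bp
  [38,52): 14 bp
  [52,64): 12 bp
  [64,79): 15 bp
  [79,91): 12 bp
  [91,98): 7 bp
  [98,102): 4 bp
  [102,105): 3 bp
  [105,114): 9 bp
  [114,129): 15 bp
  [129,141): 12 bp
  [141,145): 4 bp
  [145,165): 20 bp
  [165,180): 15 bp
  [180,189): 9 bp
  [189,197): 8 bp
  [197,210): 13 bp
  [210,223): 13 bp
  [223,226): 3 bp
  [226,234): 8 bp
  [234,242): 8 bp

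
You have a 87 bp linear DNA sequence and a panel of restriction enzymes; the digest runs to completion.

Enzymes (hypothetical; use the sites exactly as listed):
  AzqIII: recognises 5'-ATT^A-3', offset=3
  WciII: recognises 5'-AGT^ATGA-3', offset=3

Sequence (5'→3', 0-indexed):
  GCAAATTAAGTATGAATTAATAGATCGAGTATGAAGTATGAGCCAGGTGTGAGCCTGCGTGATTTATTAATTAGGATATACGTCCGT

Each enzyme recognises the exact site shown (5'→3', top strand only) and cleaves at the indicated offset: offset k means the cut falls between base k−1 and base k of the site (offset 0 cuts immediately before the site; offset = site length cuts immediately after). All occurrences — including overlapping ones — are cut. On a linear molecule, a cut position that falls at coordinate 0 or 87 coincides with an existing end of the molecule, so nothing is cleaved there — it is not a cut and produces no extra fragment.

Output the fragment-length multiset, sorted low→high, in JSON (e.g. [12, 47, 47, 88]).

Per-enzyme occurrences:
  AzqIII ATTA/3: at [4, 15, 65, 69] ⇒ [7, 18, 68, 72]
  WciII AGTATGA/3: at [8, 27, 34] ⇒ [11, 30, 37]

Pooled cuts: [7, 11, 18, 30, 37, 68, 72]

Fragments:
  [0,7): 7 bp
  [7,11): 4 bp
  [11,18): 7 bp
  [18,30): 12 bp
  [30,37): 7 bp
  [37,68): 31 bp
  [68,72): 4 bp
  [72,87): 15 bp

[4,4,7,7,7,12,15,31]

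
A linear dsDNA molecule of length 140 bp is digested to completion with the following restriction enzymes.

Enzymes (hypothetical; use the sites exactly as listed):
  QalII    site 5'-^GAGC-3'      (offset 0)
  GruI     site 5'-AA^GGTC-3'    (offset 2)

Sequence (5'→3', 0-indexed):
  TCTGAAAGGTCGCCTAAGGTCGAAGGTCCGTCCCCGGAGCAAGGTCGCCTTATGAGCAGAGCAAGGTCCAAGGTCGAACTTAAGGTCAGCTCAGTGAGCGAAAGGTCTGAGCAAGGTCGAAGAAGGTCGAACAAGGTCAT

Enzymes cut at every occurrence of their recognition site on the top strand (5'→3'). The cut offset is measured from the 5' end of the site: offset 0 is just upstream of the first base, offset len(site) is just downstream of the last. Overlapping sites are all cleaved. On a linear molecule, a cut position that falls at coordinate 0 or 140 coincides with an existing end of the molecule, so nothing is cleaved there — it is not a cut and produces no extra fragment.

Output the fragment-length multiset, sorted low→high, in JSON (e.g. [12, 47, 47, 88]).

Scan for sites:
  QalII GAGC/0: at [36, 53, 58, 95, 108] ⇒ [36, 53, 58, 95, 108]
  GruI AAGGTC/2: at [5, 15, 22, 40, 62, 69, 81, 101, 112, 122, 132] ⇒ [7, 17, 24, 42, 64, 71, 83, 103, 114, 124, 134]

Pooled cuts: [7, 17, 24, 36, 42, 53, 58, 64, 71, 83, 95, 103, 108, 114, 124, 134]

Fragment lengths:
  [0,7): 7 bp
  [7,17): 10 bp
  [17,24): 7 bp
  [24,36): 12 bp
  [36,42): 6 bp
  [42,53): 11 bp
  [53,58): 5 bp
  [58,64): 6 bp
  [64,71): 7 bp
  [71,83): 12 bp
  [83,95): 12 bp
  [95,103): 8 bp
  [103,108): 5 bp
  [108,114): 6 bp
  [114,124): 10 bp
  [124,134): 10 bp
  [134,140): 6 bp

[5,5,6,6,6,6,7,7,7,8,10,10,10,11,12,12,12]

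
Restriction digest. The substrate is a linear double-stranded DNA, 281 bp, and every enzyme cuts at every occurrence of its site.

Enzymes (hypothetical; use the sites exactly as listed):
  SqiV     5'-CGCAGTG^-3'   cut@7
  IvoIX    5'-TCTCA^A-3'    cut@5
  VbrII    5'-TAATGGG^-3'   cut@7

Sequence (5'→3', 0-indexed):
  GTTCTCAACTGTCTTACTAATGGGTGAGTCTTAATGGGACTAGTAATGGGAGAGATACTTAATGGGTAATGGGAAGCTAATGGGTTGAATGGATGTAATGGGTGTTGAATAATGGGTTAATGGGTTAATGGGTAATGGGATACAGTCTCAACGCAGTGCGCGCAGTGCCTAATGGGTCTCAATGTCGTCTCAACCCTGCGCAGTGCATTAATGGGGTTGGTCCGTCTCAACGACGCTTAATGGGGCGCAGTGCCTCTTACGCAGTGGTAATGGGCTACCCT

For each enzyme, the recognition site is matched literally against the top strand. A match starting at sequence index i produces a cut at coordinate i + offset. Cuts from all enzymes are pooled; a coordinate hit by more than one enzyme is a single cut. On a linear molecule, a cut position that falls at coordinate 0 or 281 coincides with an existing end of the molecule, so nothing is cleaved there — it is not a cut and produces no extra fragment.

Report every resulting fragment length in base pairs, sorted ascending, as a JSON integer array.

[5,7,7,7,7,8,8,8,8,8,9,9,10,11,11,11,12,13,14,14,14,14,15,16,17,18]

Per-enzyme occurrences:
  SqiV CGCAGTG/7: at [151, 160, 198, 245, 259] ⇒ [158, 167, 205, 252, 266]
  IvoIX TCTCAA/5: at [2, 145, 176, 187, 224] ⇒ [7, 150, 181, 192, 229]
  VbrII TAATGGG/7: at [17, 31, 43, 59, 66, 77, 95, 109, 117, 125, 132, 169, 208, 237, 267] ⇒ [24, 38, 50, 66, 73, 84, 102, 116, 124, 132, 139, 176, 215, 244, 274]

Pooled cuts: [7, 24, 38, 50, 66, 73, 84, 102, 116, 124, 132, 139, 150, 158, 167, 176, 181, 192, 205, 215, 229, 244, 252, 266, 274]

Fragment lengths:
  [0,7): 7 bp
  [7,24): 17 bp
  [24,38): 14 bp
  [38,50): 12 bp
  [50,66): 16 bp
  [66,73): 7 bp
  [73,84): 11 bp
  [84,102): 18 bp
  [102,116): 14 bp
  [116,124): 8 bp
  [124,132): 8 bp
  [132,139): 7 bp
  [139,150): 11 bp
  [150,158): 8 bp
  [158,167): 9 bp
  [167,176): 9 bp
  [176,181): 5 bp
  [181,192): 11 bp
  [192,205): 13 bp
  [205,215): 10 bp
  [215,229): 14 bp
  [229,244): 15 bp
  [244,252): 8 bp
  [252,266): 14 bp
  [266,274): 8 bp
  [274,281): 7 bp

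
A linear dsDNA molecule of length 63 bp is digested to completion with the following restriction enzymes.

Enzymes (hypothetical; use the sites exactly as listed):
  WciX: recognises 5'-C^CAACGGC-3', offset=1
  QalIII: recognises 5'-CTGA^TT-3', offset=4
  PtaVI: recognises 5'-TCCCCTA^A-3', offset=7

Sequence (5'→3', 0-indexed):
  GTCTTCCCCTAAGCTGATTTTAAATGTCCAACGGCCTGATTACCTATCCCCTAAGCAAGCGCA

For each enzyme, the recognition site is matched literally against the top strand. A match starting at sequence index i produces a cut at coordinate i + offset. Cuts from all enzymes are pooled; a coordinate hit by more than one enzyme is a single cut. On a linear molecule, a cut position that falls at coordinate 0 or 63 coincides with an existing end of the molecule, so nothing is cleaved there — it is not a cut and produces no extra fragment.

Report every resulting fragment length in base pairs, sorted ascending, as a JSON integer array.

Per-enzyme occurrences:
  WciX (CCAACGGC, off=1): starts [27] → cuts [28]
  QalIII (CTGATT, off=4): starts [13, 35] → cuts [17, 39]
  PtaVI (TCCCCTAA, off=7): starts [4, 46] → cuts [11, 53]

All cut coordinates (distinct, sorted): [11, 17, 28, 39, 53]

Fragment lengths:
  [0,11): 11 bp
  [11,17): 6 bp
  [17,28): 11 bp
  [28,39): 11 bp
  [39,53): 14 bp
  [53,63): 10 bp

[6,10,11,11,11,14]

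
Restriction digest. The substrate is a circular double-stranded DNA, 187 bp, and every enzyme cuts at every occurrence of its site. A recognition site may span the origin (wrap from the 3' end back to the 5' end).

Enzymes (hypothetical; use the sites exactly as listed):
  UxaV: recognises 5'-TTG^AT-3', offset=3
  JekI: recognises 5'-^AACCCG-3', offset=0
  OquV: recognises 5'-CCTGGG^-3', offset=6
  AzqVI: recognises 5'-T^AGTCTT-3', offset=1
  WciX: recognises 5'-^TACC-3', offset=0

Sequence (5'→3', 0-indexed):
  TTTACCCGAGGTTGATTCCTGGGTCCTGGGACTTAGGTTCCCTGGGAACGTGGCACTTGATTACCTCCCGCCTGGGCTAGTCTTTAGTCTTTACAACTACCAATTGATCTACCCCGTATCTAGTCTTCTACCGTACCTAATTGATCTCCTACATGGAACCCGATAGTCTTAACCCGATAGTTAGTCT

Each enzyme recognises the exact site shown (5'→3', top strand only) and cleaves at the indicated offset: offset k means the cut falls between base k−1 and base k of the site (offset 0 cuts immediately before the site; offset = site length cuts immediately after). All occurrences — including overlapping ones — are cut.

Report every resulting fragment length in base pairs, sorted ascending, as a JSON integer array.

[2,2,3,5,6,7,7,7,7,8,9,9,10,12,12,12,12,13,13,15,16]

Site scan:
  UxaV TTGAT/3: at [11, 56, 103, 140] ⇒ [14, 59, 106, 143]
  JekI AACCCG/0: at [156, 170] ⇒ [156, 170]
  OquV CCTGGG/6: at [17, 24, 40, 70] ⇒ [23, 30, 46, 76]
  AzqVI TAGTCTT/1: at [77, 84, 120, 163, 181] ⇒ [78, 85, 121, 164, 182]
  WciX TACC/0: at [2, 61, 97, 109, 128, 133] ⇒ [2, 61, 97, 109, 128, 133]

Pooled cuts: [2, 14, 23, 30, 46, 59, 61, 76, 78, 85, 97, 106, 109, 121, 128, 133, 143, 156, 164, 170, 182]

Fragment lengths:
  2→14: 12 bp
  14→23: 9 bp
  23→30: 7 bp
  30→46: 16 bp
  46→59: 13 bp
  59→61: 2 bp
  61→76: 15 bp
  76→78: 2 bp
  78→85: 7 bp
  85→97: 12 bp
  97→106: 9 bp
  106→109: 3 bp
  109→121: 12 bp
  121→128: 7 bp
  128→133: 5 bp
  133→143: 10 bp
  143→156: 13 bp
  156→164: 8 bp
  164→170: 6 bp
  170→182: 12 bp
  182→2 (wrap): 187-182+2 = 7 bp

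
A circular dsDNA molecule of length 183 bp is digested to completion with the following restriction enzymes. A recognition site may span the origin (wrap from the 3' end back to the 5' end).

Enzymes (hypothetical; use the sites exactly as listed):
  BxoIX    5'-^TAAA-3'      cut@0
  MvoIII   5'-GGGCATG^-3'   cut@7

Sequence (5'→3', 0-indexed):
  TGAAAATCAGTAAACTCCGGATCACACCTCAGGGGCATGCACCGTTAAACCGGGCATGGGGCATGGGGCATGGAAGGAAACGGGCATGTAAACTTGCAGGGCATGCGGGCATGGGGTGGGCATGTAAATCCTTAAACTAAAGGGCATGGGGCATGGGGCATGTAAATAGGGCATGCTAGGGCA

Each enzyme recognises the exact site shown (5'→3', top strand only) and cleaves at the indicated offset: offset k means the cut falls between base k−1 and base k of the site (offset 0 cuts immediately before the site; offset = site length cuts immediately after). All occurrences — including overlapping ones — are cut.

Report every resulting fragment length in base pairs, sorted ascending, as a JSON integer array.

[5,6,7,7,7,7,8,8,8,10,11,11,13,13,16,17,29]

Per-enzyme occurrences:
  BxoIX TAAA/0: at [10, 45, 88, 124, 132, 137, 162] ⇒ [10, 45, 88, 124, 132, 137, 162]
  MvoIII GGGCATG/7: at [32, 51, 58, 65, 81, 98, 106, 117, 141, 148, 155, 168, 178] ⇒ [2, 39, 58, 65, 72, 88, 105, 113, 124, 148, 155, 162, 175]

Pooled cuts: [2, 10, 39, 45, 58, 65, 72, 88, 105, 113, 124, 132, 137, 148, 155, 162, 175]

Fragments:
  2→10: 8 bp
  10→39: 29 bp
  39→45: 6 bp
  45→58: 13 bp
  58→65: 7 bp
  65→72: 7 bp
  72→88: 16 bp
  88→105: 17 bp
  105→113: 8 bp
  113→124: 11 bp
  124→132: 8 bp
  132→137: 5 bp
  137→148: 11 bp
  148→155: 7 bp
  155→162: 7 bp
  162→175: 13 bp
  175→2 (wrap): 183-175+2 = 10 bp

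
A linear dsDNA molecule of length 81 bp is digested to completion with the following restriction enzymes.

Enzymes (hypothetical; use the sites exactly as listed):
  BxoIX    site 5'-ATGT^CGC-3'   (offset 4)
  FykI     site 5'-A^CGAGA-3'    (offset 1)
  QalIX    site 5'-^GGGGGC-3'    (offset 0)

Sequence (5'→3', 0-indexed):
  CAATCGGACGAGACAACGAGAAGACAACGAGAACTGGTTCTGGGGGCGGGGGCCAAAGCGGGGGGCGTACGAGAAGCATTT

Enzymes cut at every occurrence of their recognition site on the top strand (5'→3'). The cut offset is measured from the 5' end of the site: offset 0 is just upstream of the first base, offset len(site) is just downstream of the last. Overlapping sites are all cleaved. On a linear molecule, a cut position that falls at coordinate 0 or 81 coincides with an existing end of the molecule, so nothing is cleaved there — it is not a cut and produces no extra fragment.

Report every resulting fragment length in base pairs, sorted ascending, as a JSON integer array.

[6,8,8,9,11,12,13,14]

Per-enzyme occurrences:
  BxoIX (ATGTCGC, off=4): no sites
  FykI ACGAGA/1: at [7, 15, 26, 68] ⇒ [8, 16, 27, 69]
  QalIX GGGGGC/0: at [41, 47, 60] ⇒ [41, 47, 60]

All cut coordinates (distinct, sorted): [8, 16, 27, 41, 47, 60, 69]

Fragment lengths:
  [0,8): 8 bp
  [8,16): 8 bp
  [16,27): 11 bp
  [27,41): 14 bp
  [41,47): 6 bp
  [47,60): 13 bp
  [60,69): 9 bp
  [69,81): 12 bp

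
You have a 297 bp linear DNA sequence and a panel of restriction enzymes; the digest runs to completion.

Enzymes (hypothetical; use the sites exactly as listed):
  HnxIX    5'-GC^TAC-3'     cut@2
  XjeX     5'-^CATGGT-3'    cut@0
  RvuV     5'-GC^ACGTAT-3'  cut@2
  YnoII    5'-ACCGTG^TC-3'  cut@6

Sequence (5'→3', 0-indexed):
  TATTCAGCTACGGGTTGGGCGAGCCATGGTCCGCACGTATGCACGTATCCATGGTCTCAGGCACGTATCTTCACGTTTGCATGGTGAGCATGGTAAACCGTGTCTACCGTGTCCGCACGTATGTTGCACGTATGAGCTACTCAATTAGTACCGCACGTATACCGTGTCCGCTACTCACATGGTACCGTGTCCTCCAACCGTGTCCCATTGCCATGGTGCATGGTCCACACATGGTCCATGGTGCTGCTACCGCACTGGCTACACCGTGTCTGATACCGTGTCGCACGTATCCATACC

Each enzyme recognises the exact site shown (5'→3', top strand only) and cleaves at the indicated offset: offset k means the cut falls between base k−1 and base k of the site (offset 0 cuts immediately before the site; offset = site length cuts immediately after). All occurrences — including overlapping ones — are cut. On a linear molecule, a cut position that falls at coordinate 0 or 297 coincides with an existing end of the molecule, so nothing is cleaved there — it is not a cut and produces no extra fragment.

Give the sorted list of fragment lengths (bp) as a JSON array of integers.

[4,5,5,6,7,7,7,8,8,9,9,9,9,10,10,11,11,11,12,12,12,12,13,13,13,14,16,17,17]

Site scan:
  HnxIX (GCTAC, off=2): starts [6, 135, 169, 245, 257] → cuts [8, 137, 171, 247, 259]
  XjeX (CATGGT, off=0): starts [24, 49, 79, 88, 177, 211, 218, 229, 236] → cuts [24, 49, 79, 88, 177, 211, 218, 229, 236]
  RvuV (GCACGTAT, off=2): starts [32, 40, 60, 114, 125, 152, 282] → cuts [34, 42, 62, 116, 127, 154, 284]
  YnoII (ACCGTGTC, off=6): starts [96, 105, 160, 183, 196, 262, 274] → cuts [102, 111, 166, 189, 202, 268, 280]

All cut coordinates (distinct, sorted): [8, 24, 34, 42, 49, 62, 79, 88, 102, 111, 116, 127, 137, 154, 166, 171, 177, 189, 202, 211, 218, 229, 236, 247, 259, 268, 280, 284]

Fragments:
  [0,8): 8 bp
  [8,24): 16 bp
  [24,34): 10 bp
  [34,42): 8 bp
  [42,49): 7 bp
  [49,62): 13 bp
  [62,79): 17 bp
  [79,88): 9 bp
  [88,102): 14 bp
  [102,111): 9 bp
  [111,116): 5 bp
  [116,127): 11 bp
  [127,137): 10 bp
  [137,154): 17 bp
  [154,166): 12 bp
  [166,171): 5 bp
  [171,177): 6 bp
  [177,189): 12 bp
  [189,202): 13 bp
  [202,211): 9 bp
  [211,218): 7 bp
  [218,229): 11 bp
  [229,236): 7 bp
  [236,247): 11 bp
  [247,259): 12 bp
  [259,268): 9 bp
  [268,280): 12 bp
  [280,284): 4 bp
  [284,297): 13 bp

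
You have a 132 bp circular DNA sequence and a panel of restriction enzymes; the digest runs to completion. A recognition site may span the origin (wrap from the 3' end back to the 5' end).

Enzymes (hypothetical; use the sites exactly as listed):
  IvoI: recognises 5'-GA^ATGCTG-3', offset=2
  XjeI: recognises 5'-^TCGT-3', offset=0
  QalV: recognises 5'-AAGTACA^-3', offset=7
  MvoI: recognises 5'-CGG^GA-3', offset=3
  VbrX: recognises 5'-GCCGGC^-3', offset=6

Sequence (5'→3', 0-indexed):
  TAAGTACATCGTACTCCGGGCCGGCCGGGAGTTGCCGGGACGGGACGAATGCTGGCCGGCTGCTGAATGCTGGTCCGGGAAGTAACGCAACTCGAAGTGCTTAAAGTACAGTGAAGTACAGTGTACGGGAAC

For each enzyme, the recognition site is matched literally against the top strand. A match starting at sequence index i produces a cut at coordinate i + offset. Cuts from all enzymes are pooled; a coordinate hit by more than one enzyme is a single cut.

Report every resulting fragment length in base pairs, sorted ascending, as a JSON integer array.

[3,5,5,6,8,10,10,12,12,12,17,32]

Site scan:
  IvoI (GAATGCTG, off=2): starts [46, 64] → cuts [48, 66]
  XjeI (TCGT, off=0): starts [8] → cuts [8]
  QalV (AAGTACA, off=7): starts [1, 103, 113] → cuts [8, 110, 120]
  MvoI (CGGGA, off=3): starts [25, 35, 40, 75, 125] → cuts [28, 38, 43, 78, 128]
  VbrX (GCCGGC, off=6): starts [19, 54] → cuts [25, 60]

Pooled cuts: [8, 25, 28, 38, 43, 48, 60, 66, 78, 110, 120, 128]

Fragments:
  8→25: 17 bp
  25→28: 3 bp
  28→38: 10 bp
  38→43: 5 bp
  43→48: 5 bp
  48→60: 12 bp
  60→66: 6 bp
  66→78: 12 bp
  78→110: 32 bp
  110→120: 10 bp
  120→128: 8 bp
  128→8 (wrap): 132-128+8 = 12 bp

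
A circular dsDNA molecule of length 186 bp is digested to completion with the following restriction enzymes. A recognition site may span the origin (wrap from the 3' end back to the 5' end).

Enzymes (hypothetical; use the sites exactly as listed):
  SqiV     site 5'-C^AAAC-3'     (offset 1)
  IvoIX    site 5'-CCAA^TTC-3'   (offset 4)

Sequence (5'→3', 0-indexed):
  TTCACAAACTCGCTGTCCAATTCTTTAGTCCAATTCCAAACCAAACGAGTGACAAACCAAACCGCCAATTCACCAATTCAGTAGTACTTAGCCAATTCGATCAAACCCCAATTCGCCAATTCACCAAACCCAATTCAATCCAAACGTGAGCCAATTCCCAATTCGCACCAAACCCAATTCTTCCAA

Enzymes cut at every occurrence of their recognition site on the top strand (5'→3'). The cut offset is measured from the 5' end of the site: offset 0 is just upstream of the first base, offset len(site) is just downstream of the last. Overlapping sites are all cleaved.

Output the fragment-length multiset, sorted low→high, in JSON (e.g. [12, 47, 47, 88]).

[4,5,5,5,6,7,7,8,8,8,8,8,8,9,9,10,11,13,13,15,19]

Site scan:
  SqiV CAAAC/1: at [4, 36, 41, 52, 57, 101, 124, 140, 168] ⇒ [5, 37, 42, 53, 58, 102, 125, 141, 169]
  IvoIX CCAATTC/4: at [16, 29, 64, 72, 91, 107, 115, 129, 150, 157, 173, 182] ⇒ [0, 20, 33, 68, 76, 95, 111, 119, 133, 154, 161, 177]

Pooled cuts: [0, 5, 20, 33, 37, 42, 53, 58, 68, 76, 95, 102, 111, 119, 125, 133, 141, 154, 161, 169, 177]

Fragment lengths:
  0→5: 5 bp
  5→20: 15 bp
  20→33: 13 bp
  33→37: 4 bp
  37→42: 5 bp
  42→53: 11 bp
  53→58: 5 bp
  58→68: 10 bp
  68→76: 8 bp
  76→95: 19 bp
  95→102: 7 bp
  102→111: 9 bp
  111→119: 8 bp
  119→125: 6 bp
  125→133: 8 bp
  133→141: 8 bp
  141→154: 13 bp
  154→161: 7 bp
  161→169: 8 bp
  169→177: 8 bp
  177→0 (wrap): 186-177+0 = 9 bp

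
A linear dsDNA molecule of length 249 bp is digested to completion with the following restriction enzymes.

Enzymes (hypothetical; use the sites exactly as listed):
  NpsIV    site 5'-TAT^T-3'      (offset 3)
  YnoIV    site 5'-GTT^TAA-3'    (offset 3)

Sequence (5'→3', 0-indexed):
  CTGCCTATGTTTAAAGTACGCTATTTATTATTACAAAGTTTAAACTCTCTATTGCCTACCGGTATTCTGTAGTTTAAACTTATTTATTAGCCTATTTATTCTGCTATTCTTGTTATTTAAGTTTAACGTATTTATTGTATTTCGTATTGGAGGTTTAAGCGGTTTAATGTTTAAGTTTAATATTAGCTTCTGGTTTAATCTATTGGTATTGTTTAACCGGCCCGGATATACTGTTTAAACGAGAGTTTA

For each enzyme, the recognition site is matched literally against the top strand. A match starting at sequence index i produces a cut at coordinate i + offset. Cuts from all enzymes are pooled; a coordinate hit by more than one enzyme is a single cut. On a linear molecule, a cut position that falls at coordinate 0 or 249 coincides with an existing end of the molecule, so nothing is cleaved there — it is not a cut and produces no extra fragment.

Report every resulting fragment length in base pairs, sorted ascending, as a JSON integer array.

[3,4,4,4,4,4,5,6,6,6,7,7,7,8,8,8,8,8,9,9,9,9,9,11,12,12,13,13,14,22]

Scan for sites:
  NpsIV TATT/3: at [21, 25, 28, 49, 62, 80, 84, 92, 96, 104, 113, 128, 132, 137, 144, 180, 200, 206] ⇒ [24, 28, 31, 52, 65, 83, 87, 95, 99, 107, 116, 131, 135, 140, 147, 183, 203, 209]
  YnoIV GTTTAA/3: at [8, 37, 71, 120, 152, 161, 168, 174, 192, 210, 232] ⇒ [11, 40, 74, 123, 155, 164, 171, 177, 195, 213, 235]

Pooled cuts: [11, 24, 28, 31, 40, 52, 65, 74, 83, 87, 95, 99, 107, 116, 123, 131, 135, 140, 147, 155, 164, 171, 177, 183, 195, 203, 209, 213, 235]

Fragments:
  [0,11): 11 bp
  [11,24): 13 bp
  [24,28): 4 bp
  [28,31): 3 bp
  [31,40): 9 bp
  [40,52): 12 bp
  [52,65): 13 bp
  [65,74): 9 bp
  [74,83): 9 bp
  [83,87): 4 bp
  [87,95): 8 bp
  [95,99): 4 bp
  [99,107): 8 bp
  [107,116): 9 bp
  [116,123): 7 bp
  [123,131): 8 bp
  [131,135): 4 bp
  [135,140): 5 bp
  [140,147): 7 bp
  [147,155): 8 bp
  [155,164): 9 bp
  [164,171): 7 bp
  [171,177): 6 bp
  [177,183): 6 bp
  [183,195): 12 bp
  [195,203): 8 bp
  [203,209): 6 bp
  [209,213): 4 bp
  [213,235): 22 bp
  [235,249): 14 bp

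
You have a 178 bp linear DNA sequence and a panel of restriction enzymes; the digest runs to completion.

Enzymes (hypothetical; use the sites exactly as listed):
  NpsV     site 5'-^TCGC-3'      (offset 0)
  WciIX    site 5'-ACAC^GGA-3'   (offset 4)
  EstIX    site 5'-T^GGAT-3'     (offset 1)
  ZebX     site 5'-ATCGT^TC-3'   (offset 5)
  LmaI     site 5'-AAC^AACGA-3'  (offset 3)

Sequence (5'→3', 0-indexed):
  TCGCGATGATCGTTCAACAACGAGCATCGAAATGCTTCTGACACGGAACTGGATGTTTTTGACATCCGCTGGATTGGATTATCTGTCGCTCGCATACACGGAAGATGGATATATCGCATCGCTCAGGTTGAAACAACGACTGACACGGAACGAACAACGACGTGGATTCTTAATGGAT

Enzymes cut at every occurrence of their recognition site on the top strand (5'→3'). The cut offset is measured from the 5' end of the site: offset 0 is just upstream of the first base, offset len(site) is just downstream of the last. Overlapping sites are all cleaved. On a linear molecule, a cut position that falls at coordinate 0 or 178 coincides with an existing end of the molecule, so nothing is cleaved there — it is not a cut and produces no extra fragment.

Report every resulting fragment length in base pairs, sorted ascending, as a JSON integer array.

Scan for sites:
  NpsV (TCGC, off=0): starts [0, 85, 89, 113, 118] → cuts [85, 89, 113, 118] (position 0 is a terminus of the linear molecule — no cut)
  WciIX (ACACGGA, off=4): starts [40, 95, 142] → cuts [44, 99, 146]
  EstIX (TGGAT, off=1): starts [49, 69, 74, 105, 162, 173] → cuts [50, 70, 75, 106, 163, 174]
  ZebX (ATCGTTC, off=5): starts [8] → cuts [13]
  LmaI (AACAACGA, off=3): starts [15, 131, 152] → cuts [18, 134, 155]

All cut coordinates (distinct, sorted): [13, 18, 44, 50, 70, 75, 85, 89, 99, 106, 113, 118, 134, 146, 155, 163, 174]

Fragment lengths:
  [0,13): 13 bp
  [13,18): 5 bp
  [18,44): 26 bp
  [44,50): 6 bp
  [50,70): 20 bp
  [70,75): 5 bp
  [75,85): 10 bp
  [85,89): 4 bp
  [89,99): 10 bp
  [99,106): 7 bp
  [106,113): 7 bp
  [113,118): 5 bp
  [118,134): 16 bp
  [134,146): 12 bp
  [146,155): 9 bp
  [155,163): 8 bp
  [163,174): 11 bp
  [174,178): 4 bp

[4,4,5,5,5,6,7,7,8,9,10,10,11,12,13,16,20,26]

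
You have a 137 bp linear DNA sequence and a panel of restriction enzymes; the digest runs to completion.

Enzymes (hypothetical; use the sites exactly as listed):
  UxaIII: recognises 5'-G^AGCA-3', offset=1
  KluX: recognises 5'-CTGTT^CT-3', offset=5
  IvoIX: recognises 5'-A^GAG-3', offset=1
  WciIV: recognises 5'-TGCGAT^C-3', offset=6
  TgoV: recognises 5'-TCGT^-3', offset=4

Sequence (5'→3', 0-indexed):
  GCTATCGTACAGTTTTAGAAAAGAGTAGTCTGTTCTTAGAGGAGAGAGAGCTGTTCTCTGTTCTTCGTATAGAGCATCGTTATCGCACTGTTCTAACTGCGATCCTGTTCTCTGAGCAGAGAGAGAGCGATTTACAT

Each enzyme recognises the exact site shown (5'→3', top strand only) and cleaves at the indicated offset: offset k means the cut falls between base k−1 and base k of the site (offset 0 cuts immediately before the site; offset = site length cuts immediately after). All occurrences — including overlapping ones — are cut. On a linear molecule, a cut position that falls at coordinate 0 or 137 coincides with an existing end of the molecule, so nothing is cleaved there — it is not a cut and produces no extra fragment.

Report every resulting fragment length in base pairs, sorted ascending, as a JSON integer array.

[1,2,2,2,2,2,3,4,4,5,5,6,6,7,8,8,8,11,12,12,13,14]

Scan for sites:
  UxaIII (GAGCA, off=1): starts [71, 113] → cuts [72, 114]
  KluX (CTGTTCT, off=5): starts [29, 50, 57, 87, 104] → cuts [34, 55, 62, 92, 109]
  IvoIX (AGAG, off=1): starts [21, 37, 42, 44, 46, 70, 117, 119, 121, 123] → cuts [22, 38, 43, 45, 47, 71, 118, 120, 122, 124]
  WciIV (TGCGATC, off=6): starts [97] → cuts [103]
  TgoV (TCGT, off=4): starts [4, 64, 76] → cuts [8, 68, 80]

Pooled cuts: [8, 22, 34, 38, 43, 45, 47, 55, 62, 68, 71, 72, 80, 92, 103, 109, 114, 118, 120, 122, 124]

Fragments:
  [0,8): 8 bp
  [8,22): 14 bp
  [22,34): 12 bp
  [34,38): 4 bp
  [38,43): 5 bp
  [43,45): 2 bp
  [45,47): 2 bp
  [47,55): 8 bp
  [55,62): 7 bp
  [62,68): 6 bp
  [68,71): 3 bp
  [71,72): 1 bp
  [72,80): 8 bp
  [80,92): 12 bp
  [92,103): 11 bp
  [103,109): 6 bp
  [109,114): 5 bp
  [114,118): 4 bp
  [118,120): 2 bp
  [120,122): 2 bp
  [122,124): 2 bp
  [124,137): 13 bp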